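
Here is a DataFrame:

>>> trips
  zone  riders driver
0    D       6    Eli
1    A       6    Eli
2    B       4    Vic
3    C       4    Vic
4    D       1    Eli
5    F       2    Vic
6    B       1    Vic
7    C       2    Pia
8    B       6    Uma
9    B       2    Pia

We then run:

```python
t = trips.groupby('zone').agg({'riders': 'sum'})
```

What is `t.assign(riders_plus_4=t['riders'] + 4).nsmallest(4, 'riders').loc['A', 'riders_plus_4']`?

group by zone, sum of riders:
      riders
zone        
A          6
B         13
C          6
D          7
F          2
add column riders_plus_4 = t['riders'] + 4:
      riders  riders_plus_4
zone                       
A          6             10
B         13             17
C          6             10
D          7             11
F          2              6
take 4 rows with smallest riders:
      riders  riders_plus_4
zone                       
F          2              6
A          6             10
C          6             10
D          7             11

10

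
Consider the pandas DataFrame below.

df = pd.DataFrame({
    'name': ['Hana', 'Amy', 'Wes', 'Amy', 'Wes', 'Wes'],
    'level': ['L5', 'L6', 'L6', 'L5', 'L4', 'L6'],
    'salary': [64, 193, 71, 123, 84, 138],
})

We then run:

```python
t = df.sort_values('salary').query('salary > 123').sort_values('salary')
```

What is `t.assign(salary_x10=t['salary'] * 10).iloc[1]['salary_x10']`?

1930

sort by salary:
   name level  salary
0  Hana    L5      64
2   Wes    L6      71
4   Wes    L4      84
3   Amy    L5     123
5   Wes    L6     138
1   Amy    L6     193
filter rows where salary > 123:
  name level  salary
5  Wes    L6     138
1  Amy    L6     193
sort by salary:
  name level  salary
5  Wes    L6     138
1  Amy    L6     193
add column salary_x10 = t['salary'] * 10:
  name level  salary  salary_x10
5  Wes    L6     138        1380
1  Amy    L6     193        1930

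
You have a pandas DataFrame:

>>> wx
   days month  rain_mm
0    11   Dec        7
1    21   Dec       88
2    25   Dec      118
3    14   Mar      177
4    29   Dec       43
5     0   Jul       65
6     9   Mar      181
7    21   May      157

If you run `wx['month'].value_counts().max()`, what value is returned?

value_counts of month:
month
Dec    4
Mar    2
Jul    1
May    1
Name: count, dtype: int64

4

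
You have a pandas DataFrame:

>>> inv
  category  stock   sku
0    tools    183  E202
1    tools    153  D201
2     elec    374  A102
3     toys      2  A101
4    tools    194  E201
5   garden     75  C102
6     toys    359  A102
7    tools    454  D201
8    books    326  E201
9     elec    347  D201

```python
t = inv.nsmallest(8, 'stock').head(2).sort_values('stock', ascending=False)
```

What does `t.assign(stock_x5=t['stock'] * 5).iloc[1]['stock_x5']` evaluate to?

10

take 8 rows with smallest stock:
  category  stock   sku
3     toys      2  A101
5   garden     75  C102
1    tools    153  D201
0    tools    183  E202
4    tools    194  E201
8    books    326  E201
9     elec    347  D201
6     toys    359  A102
take first 2 rows:
  category  stock   sku
3     toys      2  A101
5   garden     75  C102
sort by stock descending:
  category  stock   sku
5   garden     75  C102
3     toys      2  A101
add column stock_x5 = t['stock'] * 5:
  category  stock   sku  stock_x5
5   garden     75  C102       375
3     toys      2  A101        10
Hence 10.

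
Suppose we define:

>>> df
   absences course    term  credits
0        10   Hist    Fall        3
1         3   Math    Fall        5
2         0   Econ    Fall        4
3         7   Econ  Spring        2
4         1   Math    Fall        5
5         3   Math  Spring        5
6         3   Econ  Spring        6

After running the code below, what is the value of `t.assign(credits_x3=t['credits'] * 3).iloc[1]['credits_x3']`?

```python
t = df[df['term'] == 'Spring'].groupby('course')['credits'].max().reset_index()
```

filter rows where term == 'Spring':
   absences course    term  credits
3         7   Econ  Spring        2
5         3   Math  Spring        5
6         3   Econ  Spring        6
group by course, max of credits:
course
Econ    6
Math    5
Name: credits, dtype: int64
reset_index():
  course  credits
0   Econ        6
1   Math        5
add column credits_x3 = t['credits'] * 3:
  course  credits  credits_x3
0   Econ        6          18
1   Math        5          15
Taking the value at position 1, column 'credits_x3' gives 15.

15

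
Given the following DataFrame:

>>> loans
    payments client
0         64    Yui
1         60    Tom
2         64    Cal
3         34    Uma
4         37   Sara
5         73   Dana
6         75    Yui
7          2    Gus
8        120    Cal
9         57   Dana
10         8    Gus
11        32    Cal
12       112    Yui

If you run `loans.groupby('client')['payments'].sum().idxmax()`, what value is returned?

group by client, sum of payments:
client
Cal     216
Dana    130
Gus      10
Sara     37
Tom      60
Uma      34
Yui     251
Name: payments, dtype: int64
The label with the largest value is Yui.

Yui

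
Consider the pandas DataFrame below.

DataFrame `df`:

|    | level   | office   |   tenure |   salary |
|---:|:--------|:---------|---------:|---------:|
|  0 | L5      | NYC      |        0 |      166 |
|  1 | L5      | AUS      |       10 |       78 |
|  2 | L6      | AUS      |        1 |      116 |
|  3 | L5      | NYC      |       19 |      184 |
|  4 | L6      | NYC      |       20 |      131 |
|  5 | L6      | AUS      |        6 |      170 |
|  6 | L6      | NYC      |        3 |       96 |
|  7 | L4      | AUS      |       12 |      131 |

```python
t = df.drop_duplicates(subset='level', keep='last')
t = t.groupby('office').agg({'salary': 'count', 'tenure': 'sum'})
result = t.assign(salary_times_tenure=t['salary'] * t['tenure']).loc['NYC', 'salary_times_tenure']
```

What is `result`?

drop duplicate level (keep=last):
  level office  tenure  salary
3    L5    NYC      19     184
6    L6    NYC       3      96
7    L4    AUS      12     131
group by office: count(salary), sum(tenure):
        salary  tenure
office                
AUS          1      12
NYC          2      22
add column salary_times_tenure = t['salary'] * t['tenure']:
        salary  tenure  salary_times_tenure
office                                     
AUS          1      12                   12
NYC          2      22                   44
Finally, value at row 'NYC', column 'salary_times_tenure' = 44.

44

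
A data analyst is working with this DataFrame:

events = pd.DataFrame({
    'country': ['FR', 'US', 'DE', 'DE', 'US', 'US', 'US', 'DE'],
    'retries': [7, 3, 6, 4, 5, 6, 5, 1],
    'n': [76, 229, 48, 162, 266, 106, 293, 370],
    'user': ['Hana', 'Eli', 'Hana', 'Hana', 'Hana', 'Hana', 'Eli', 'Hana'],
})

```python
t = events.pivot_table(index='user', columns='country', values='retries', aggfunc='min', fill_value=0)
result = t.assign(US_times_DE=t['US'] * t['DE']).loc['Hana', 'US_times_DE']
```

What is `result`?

pivot: rows=user, cols=country, min(retries):
country  DE  FR  US
user               
Eli       0   0   3
Hana      1   7   5
add column US_times_DE = t['US'] * t['DE']:
country  DE  FR  US  US_times_DE
user                            
Eli       0   0   3            0
Hana      1   7   5            5
Finally, value at row 'Hana', column 'US_times_DE' = 5.

5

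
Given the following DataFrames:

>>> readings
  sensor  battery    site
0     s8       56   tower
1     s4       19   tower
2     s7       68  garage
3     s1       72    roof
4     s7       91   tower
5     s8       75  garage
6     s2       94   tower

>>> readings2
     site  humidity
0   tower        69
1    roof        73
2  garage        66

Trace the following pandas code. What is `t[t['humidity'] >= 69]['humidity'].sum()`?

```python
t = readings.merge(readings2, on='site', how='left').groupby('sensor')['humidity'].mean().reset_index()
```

211.0

merge on 'site' (how='left') → 7 rows:
  sensor  battery    site  humidity
0     s8       56   tower        69
1     s4       19   tower        69
2     s7       68  garage        66
3     s1       72    roof        73
4     s7       91   tower        69
5     s8       75  garage        66
6     s2       94   tower        69
group by sensor, mean of humidity:
sensor
s1    73.0
s2    69.0
s4    69.0
s7    67.5
s8    67.5
Name: humidity, dtype: float64
reset_index():
  sensor  humidity
0     s1      73.0
1     s2      69.0
2     s4      69.0
3     s7      67.5
4     s8      67.5
filter rows where humidity >= 69:
  sensor  humidity
0     s1      73.0
1     s2      69.0
2     s4      69.0
So sum() = 211.0.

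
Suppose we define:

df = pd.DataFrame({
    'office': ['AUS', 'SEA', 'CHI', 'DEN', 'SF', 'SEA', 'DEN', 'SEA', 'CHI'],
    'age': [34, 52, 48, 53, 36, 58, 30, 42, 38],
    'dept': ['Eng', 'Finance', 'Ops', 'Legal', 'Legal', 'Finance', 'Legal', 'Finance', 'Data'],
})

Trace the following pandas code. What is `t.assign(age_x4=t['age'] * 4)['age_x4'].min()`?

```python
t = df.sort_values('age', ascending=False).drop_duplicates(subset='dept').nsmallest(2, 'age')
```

136

sort by age descending:
  office  age     dept
5    SEA   58  Finance
3    DEN   53    Legal
1    SEA   52  Finance
2    CHI   48      Ops
7    SEA   42  Finance
8    CHI   38     Data
4     SF   36    Legal
0    AUS   34      Eng
6    DEN   30    Legal
drop duplicate dept (keep=first):
  office  age     dept
5    SEA   58  Finance
3    DEN   53    Legal
2    CHI   48      Ops
8    CHI   38     Data
0    AUS   34      Eng
take 2 rows with smallest age:
  office  age  dept
0    AUS   34   Eng
8    CHI   38  Data
add column age_x4 = t['age'] * 4:
  office  age  dept  age_x4
0    AUS   34   Eng     136
8    CHI   38  Data     152
min of column 'age_x4' → 136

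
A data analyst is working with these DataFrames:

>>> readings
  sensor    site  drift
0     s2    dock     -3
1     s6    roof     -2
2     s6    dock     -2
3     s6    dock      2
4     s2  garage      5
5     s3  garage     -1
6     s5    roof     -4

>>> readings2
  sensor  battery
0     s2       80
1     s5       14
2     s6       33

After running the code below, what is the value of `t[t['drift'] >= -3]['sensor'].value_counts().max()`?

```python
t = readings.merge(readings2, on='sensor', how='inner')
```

3

merge on 'sensor' (how='inner') → 6 rows:
  sensor    site  drift  battery
0     s2    dock     -3       80
1     s6    roof     -2       33
2     s6    dock     -2       33
3     s6    dock      2       33
4     s2  garage      5       80
5     s5    roof     -4       14
filter rows where drift >= -3:
  sensor    site  drift  battery
0     s2    dock     -3       80
1     s6    roof     -2       33
2     s6    dock     -2       33
3     s6    dock      2       33
4     s2  garage      5       80
value_counts of sensor:
sensor
s6    3
s2    2
Name: count, dtype: int64
Reading off the max of the resulting series, we get 3.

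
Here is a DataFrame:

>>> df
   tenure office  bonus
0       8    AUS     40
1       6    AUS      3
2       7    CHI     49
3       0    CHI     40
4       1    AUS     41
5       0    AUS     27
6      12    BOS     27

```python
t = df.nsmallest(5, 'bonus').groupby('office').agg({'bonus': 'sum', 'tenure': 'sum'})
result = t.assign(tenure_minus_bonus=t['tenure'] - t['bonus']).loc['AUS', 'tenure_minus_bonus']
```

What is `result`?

take 5 rows with smallest bonus:
   tenure office  bonus
1       6    AUS      3
5       0    AUS     27
6      12    BOS     27
0       8    AUS     40
3       0    CHI     40
group by office: sum(bonus), sum(tenure):
        bonus  tenure
office               
AUS        70      14
BOS        27      12
CHI        40       0
add column tenure_minus_bonus = t['tenure'] - t['bonus']:
        bonus  tenure  tenure_minus_bonus
office                                   
AUS        70      14                 -56
BOS        27      12                 -15
CHI        40       0                 -40

-56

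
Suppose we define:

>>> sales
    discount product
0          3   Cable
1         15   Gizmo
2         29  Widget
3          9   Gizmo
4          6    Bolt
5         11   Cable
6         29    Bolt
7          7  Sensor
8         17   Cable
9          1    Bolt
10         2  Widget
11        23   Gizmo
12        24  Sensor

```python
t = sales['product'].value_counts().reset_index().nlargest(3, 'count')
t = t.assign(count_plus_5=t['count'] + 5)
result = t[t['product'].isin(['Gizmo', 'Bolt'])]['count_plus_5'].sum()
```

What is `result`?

16

value_counts of product:
product
Cable     3
Gizmo     3
Bolt      3
Widget    2
Sensor    2
Name: count, dtype: int64
reset_index():
  product  count
0   Cable      3
1   Gizmo      3
2    Bolt      3
3  Widget      2
4  Sensor      2
take 3 rows with largest count:
  product  count
0   Cable      3
1   Gizmo      3
2    Bolt      3
add column count_plus_5 = t['count'] + 5:
  product  count  count_plus_5
0   Cable      3             8
1   Gizmo      3             8
2    Bolt      3             8
filter rows where product in ['Gizmo', 'Bolt']:
  product  count  count_plus_5
1   Gizmo      3             8
2    Bolt      3             8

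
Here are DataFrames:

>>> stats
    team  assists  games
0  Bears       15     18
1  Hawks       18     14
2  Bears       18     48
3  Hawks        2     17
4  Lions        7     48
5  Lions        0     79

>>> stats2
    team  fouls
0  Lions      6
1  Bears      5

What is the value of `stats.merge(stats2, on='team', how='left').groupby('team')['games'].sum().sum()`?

merge on 'team' (how='left') → 6 rows:
    team  assists  games  fouls
0  Bears       15     18    5.0
1  Hawks       18     14    NaN
2  Bears       18     48    5.0
3  Hawks        2     17    NaN
4  Lions        7     48    6.0
5  Lions        0     79    6.0
group by team, sum of games:
team
Bears     66
Hawks     31
Lions    127
Name: games, dtype: int64
Reading off the sum of the resulting series, we get 224.

224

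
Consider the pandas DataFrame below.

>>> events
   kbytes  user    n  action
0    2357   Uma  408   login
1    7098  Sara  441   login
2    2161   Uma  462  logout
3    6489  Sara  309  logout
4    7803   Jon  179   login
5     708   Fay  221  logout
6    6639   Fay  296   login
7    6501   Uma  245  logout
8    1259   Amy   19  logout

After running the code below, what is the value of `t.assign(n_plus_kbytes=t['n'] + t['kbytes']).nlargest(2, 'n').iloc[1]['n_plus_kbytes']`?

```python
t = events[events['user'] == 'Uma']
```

filter rows where user == 'Uma':
   kbytes user    n  action
0    2357  Uma  408   login
2    2161  Uma  462  logout
7    6501  Uma  245  logout
add column n_plus_kbytes = t['n'] + t['kbytes']:
   kbytes user    n  action  n_plus_kbytes
0    2357  Uma  408   login           2765
2    2161  Uma  462  logout           2623
7    6501  Uma  245  logout           6746
take 2 rows with largest n:
   kbytes user    n  action  n_plus_kbytes
2    2161  Uma  462  logout           2623
0    2357  Uma  408   login           2765
Reading off the value at position 1, column 'n_plus_kbytes', we get 2765.

2765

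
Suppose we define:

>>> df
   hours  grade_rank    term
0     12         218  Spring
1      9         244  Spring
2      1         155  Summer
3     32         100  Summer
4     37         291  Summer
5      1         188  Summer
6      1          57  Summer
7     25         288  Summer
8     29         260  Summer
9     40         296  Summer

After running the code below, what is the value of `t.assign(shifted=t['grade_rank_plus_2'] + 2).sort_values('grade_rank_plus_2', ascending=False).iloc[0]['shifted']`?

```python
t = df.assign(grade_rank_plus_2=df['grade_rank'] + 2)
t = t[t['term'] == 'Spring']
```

248

add column grade_rank_plus_2 = df['grade_rank'] + 2:
   hours  grade_rank    term  grade_rank_plus_2
0     12         218  Spring                220
1      9         244  Spring                246
2      1         155  Summer                157
3     32         100  Summer                102
4     37         291  Summer                293
5      1         188  Summer                190
6      1          57  Summer                 59
7     25         288  Summer                290
8     29         260  Summer                262
9     40         296  Summer                298
filter rows where term == 'Spring':
   hours  grade_rank    term  grade_rank_plus_2
0     12         218  Spring                220
1      9         244  Spring                246
add column shifted = t['grade_rank_plus_2'] + 2:
   hours  grade_rank    term  grade_rank_plus_2  shifted
0     12         218  Spring                220      222
1      9         244  Spring                246      248
sort by grade_rank_plus_2 descending:
   hours  grade_rank    term  grade_rank_plus_2  shifted
1      9         244  Spring                246      248
0     12         218  Spring                220      222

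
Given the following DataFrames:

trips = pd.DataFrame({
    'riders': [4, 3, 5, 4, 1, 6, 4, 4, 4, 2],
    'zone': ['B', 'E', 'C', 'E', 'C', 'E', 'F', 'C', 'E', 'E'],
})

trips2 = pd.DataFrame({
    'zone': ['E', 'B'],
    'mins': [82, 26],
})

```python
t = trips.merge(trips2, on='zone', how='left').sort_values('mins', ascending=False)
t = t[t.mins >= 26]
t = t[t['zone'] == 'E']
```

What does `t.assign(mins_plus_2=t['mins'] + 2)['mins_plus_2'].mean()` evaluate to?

merge on 'zone' (how='left') → 10 rows:
   riders zone  mins
0       4    B  26.0
1       3    E  82.0
2       5    C   NaN
3       4    E  82.0
4       1    C   NaN
5       6    E  82.0
6       4    F   NaN
7       4    C   NaN
8       4    E  82.0
9       2    E  82.0
sort by mins descending:
   riders zone  mins
1       3    E  82.0
3       4    E  82.0
5       6    E  82.0
8       4    E  82.0
9       2    E  82.0
0       4    B  26.0
2       5    C   NaN
4       1    C   NaN
6       4    F   NaN
7       4    C   NaN
filter rows where mins >= 26:
   riders zone  mins
1       3    E  82.0
3       4    E  82.0
5       6    E  82.0
8       4    E  82.0
9       2    E  82.0
0       4    B  26.0
filter rows where zone == 'E':
   riders zone  mins
1       3    E  82.0
3       4    E  82.0
5       6    E  82.0
8       4    E  82.0
9       2    E  82.0
add column mins_plus_2 = t['mins'] + 2:
   riders zone  mins  mins_plus_2
1       3    E  82.0         84.0
3       4    E  82.0         84.0
5       6    E  82.0         84.0
8       4    E  82.0         84.0
9       2    E  82.0         84.0
mean of column 'mins_plus_2' → 84.0

84.0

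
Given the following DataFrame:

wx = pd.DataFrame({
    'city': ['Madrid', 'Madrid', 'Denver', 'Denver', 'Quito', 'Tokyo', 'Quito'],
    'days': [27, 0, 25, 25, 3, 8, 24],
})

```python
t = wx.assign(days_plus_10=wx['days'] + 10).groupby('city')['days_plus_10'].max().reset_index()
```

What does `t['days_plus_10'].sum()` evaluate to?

124

add column days_plus_10 = wx['days'] + 10:
     city  days  days_plus_10
0  Madrid    27            37
1  Madrid     0            10
2  Denver    25            35
3  Denver    25            35
4   Quito     3            13
5   Tokyo     8            18
6   Quito    24            34
group by city, max of days_plus_10:
city
Denver    35
Madrid    37
Quito     34
Tokyo     18
Name: days_plus_10, dtype: int64
reset_index():
     city  days_plus_10
0  Denver            35
1  Madrid            37
2   Quito            34
3   Tokyo            18
So sum() = 124.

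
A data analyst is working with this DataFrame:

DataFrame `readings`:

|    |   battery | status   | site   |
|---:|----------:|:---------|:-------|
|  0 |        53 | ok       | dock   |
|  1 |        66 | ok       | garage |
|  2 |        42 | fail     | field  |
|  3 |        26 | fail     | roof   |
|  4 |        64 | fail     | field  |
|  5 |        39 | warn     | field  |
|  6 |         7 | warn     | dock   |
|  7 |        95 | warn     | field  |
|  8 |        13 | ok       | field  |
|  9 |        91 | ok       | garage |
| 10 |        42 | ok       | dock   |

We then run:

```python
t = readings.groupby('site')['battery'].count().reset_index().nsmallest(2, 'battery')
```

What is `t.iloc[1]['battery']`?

2

group by site, count of battery:
site
dock      3
field     5
garage    2
roof      1
Name: battery, dtype: int64
reset_index():
     site  battery
0    dock        3
1   field        5
2  garage        2
3    roof        1
take 2 rows with smallest battery:
     site  battery
3    roof        1
2  garage        2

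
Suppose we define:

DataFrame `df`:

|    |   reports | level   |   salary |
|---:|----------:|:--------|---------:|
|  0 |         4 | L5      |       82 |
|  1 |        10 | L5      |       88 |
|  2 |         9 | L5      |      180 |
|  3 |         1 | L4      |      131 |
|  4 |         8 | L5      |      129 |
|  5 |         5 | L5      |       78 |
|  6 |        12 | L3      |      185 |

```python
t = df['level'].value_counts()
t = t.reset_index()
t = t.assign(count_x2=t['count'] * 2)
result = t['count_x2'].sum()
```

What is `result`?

value_counts of level:
level
L5    5
L4    1
L3    1
Name: count, dtype: int64
reset_index():
  level  count
0    L5      5
1    L4      1
2    L3      1
add column count_x2 = t['count'] * 2:
  level  count  count_x2
0    L5      5        10
1    L4      1         2
2    L3      1         2
Taking the sum of column 'count_x2' gives 14.

14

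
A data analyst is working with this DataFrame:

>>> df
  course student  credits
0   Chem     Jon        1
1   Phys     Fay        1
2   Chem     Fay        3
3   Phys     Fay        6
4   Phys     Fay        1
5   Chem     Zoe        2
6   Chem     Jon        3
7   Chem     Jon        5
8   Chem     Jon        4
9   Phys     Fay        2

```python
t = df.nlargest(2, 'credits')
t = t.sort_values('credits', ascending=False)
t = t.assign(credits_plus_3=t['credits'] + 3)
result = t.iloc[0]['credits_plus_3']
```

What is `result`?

take 2 rows with largest credits:
  course student  credits
3   Phys     Fay        6
7   Chem     Jon        5
sort by credits descending:
  course student  credits
3   Phys     Fay        6
7   Chem     Jon        5
add column credits_plus_3 = t['credits'] + 3:
  course student  credits  credits_plus_3
3   Phys     Fay        6               9
7   Chem     Jon        5               8

9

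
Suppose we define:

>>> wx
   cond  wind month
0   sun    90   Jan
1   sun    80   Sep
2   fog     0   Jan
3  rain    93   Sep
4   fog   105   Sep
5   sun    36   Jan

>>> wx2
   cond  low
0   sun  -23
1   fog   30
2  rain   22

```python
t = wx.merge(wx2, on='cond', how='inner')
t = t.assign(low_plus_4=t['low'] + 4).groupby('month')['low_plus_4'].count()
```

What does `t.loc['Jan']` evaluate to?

3

merge on 'cond' (how='inner') → 6 rows:
   cond  wind month  low
0   sun    90   Jan  -23
1   sun    80   Sep  -23
2   fog     0   Jan   30
3  rain    93   Sep   22
4   fog   105   Sep   30
5   sun    36   Jan  -23
add column low_plus_4 = t['low'] + 4:
   cond  wind month  low  low_plus_4
0   sun    90   Jan  -23         -19
1   sun    80   Sep  -23         -19
2   fog     0   Jan   30          34
3  rain    93   Sep   22          26
4   fog   105   Sep   30          34
5   sun    36   Jan  -23         -19
group by month, count of low_plus_4:
month
Jan    3
Sep    3
Name: low_plus_4, dtype: int64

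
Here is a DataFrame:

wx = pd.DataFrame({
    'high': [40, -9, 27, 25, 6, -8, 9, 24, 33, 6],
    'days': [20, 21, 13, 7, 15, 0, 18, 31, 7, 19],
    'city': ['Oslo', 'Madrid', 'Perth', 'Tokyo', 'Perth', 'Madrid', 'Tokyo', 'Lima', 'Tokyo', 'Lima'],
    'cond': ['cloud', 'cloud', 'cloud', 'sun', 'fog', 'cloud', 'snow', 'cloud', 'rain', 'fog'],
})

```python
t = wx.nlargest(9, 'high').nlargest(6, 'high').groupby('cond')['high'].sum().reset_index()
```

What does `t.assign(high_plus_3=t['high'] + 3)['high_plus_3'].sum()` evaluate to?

take 9 rows with largest high:
   high  days    city   cond
0    40    20    Oslo  cloud
8    33     7   Tokyo   rain
2    27    13   Perth  cloud
3    25     7   Tokyo    sun
7    24    31    Lima  cloud
6     9    18   Tokyo   snow
4     6    15   Perth    fog
9     6    19    Lima    fog
5    -8     0  Madrid  cloud
take 6 rows with largest high:
   high  days   city   cond
0    40    20   Oslo  cloud
8    33     7  Tokyo   rain
2    27    13  Perth  cloud
3    25     7  Tokyo    sun
7    24    31   Lima  cloud
6     9    18  Tokyo   snow
group by cond, sum of high:
cond
cloud    91
rain     33
snow      9
sun      25
Name: high, dtype: int64
reset_index():
    cond  high
0  cloud    91
1   rain    33
2   snow     9
3    sun    25
add column high_plus_3 = t['high'] + 3:
    cond  high  high_plus_3
0  cloud    91           94
1   rain    33           36
2   snow     9           12
3    sun    25           28
sum of column 'high_plus_3' → 170

170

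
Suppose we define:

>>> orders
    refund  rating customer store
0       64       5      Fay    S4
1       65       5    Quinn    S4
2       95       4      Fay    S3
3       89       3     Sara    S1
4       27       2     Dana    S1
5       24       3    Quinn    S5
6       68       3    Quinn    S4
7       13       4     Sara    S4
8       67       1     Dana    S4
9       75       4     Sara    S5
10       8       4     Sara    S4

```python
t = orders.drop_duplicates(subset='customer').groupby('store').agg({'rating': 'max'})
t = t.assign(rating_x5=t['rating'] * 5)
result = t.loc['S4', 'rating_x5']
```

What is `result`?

drop duplicate customer (keep=first):
   refund  rating customer store
0      64       5      Fay    S4
1      65       5    Quinn    S4
3      89       3     Sara    S1
4      27       2     Dana    S1
group by store, max of rating:
       rating
store        
S1          3
S4          5
add column rating_x5 = t['rating'] * 5:
       rating  rating_x5
store                   
S1          3         15
S4          5         25

25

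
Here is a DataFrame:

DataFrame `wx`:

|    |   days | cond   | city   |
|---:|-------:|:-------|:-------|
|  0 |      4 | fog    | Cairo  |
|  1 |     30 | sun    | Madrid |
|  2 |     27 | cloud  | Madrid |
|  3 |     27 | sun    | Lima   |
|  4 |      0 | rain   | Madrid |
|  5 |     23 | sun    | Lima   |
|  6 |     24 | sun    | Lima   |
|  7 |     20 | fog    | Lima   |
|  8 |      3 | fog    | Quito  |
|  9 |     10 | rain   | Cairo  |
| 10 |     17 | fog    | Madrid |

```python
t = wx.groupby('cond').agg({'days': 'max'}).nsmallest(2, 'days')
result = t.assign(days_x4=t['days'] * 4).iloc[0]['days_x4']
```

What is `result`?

group by cond, max of days:
       days
cond       
cloud    27
fog      20
rain     10
sun      30
take 2 rows with smallest days:
      days
cond      
rain    10
fog     20
add column days_x4 = t['days'] * 4:
      days  days_x4
cond               
rain    10       40
fog     20       80
Hence 40.

40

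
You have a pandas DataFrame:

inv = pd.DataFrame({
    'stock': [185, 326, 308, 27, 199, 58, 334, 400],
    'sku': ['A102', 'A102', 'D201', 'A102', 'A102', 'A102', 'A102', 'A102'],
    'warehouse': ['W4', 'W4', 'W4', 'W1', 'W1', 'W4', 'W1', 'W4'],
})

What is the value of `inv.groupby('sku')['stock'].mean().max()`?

308.0

group by sku, mean of stock:
sku
A102    218.428571
D201    308.000000
Name: stock, dtype: float64
Taking the max of the resulting series gives 308.0.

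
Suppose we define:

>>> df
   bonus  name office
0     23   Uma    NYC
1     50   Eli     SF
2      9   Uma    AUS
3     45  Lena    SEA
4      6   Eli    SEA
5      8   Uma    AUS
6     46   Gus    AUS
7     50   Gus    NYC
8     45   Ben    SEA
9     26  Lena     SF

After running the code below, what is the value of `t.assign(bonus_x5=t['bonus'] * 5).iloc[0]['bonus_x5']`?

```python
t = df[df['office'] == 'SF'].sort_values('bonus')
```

filter rows where office == 'SF':
   bonus  name office
1     50   Eli     SF
9     26  Lena     SF
sort by bonus:
   bonus  name office
9     26  Lena     SF
1     50   Eli     SF
add column bonus_x5 = t['bonus'] * 5:
   bonus  name office  bonus_x5
9     26  Lena     SF       130
1     50   Eli     SF       250
Hence 130.

130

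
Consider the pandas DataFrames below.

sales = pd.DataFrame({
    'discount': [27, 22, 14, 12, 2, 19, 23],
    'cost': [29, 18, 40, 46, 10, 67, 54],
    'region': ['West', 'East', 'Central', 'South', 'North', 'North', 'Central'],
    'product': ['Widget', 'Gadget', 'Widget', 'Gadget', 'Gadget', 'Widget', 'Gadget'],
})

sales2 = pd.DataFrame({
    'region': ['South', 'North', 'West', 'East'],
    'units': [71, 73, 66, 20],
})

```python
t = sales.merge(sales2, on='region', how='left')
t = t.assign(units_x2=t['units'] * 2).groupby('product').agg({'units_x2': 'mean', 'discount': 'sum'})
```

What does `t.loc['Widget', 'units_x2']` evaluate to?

139.0

merge on 'region' (how='left') → 7 rows:
   discount  cost   region product  units
0        27    29     West  Widget   66.0
1        22    18     East  Gadget   20.0
2        14    40  Central  Widget    NaN
3        12    46    South  Gadget   71.0
4         2    10    North  Gadget   73.0
5        19    67    North  Widget   73.0
6        23    54  Central  Gadget    NaN
add column units_x2 = t['units'] * 2:
   discount  cost   region product  units  units_x2
0        27    29     West  Widget   66.0     132.0
1        22    18     East  Gadget   20.0      40.0
2        14    40  Central  Widget    NaN       NaN
3        12    46    South  Gadget   71.0     142.0
4         2    10    North  Gadget   73.0     146.0
5        19    67    North  Widget   73.0     146.0
6        23    54  Central  Gadget    NaN       NaN
group by product: mean(units_x2), sum(discount):
           units_x2  discount
product                      
Gadget   109.333333        59
Widget   139.000000        60
Then the value at row 'Widget', column 'units_x2': 139.0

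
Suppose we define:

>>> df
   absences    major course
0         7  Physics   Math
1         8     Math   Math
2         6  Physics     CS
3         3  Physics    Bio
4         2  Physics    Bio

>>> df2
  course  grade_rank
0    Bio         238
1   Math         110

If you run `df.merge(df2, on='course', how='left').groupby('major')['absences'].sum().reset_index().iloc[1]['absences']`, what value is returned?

18

merge on 'course' (how='left') → 5 rows:
   absences    major course  grade_rank
0         7  Physics   Math       110.0
1         8     Math   Math       110.0
2         6  Physics     CS         NaN
3         3  Physics    Bio       238.0
4         2  Physics    Bio       238.0
group by major, sum of absences:
major
Math        8
Physics    18
Name: absences, dtype: int64
reset_index():
     major  absences
0     Math         8
1  Physics        18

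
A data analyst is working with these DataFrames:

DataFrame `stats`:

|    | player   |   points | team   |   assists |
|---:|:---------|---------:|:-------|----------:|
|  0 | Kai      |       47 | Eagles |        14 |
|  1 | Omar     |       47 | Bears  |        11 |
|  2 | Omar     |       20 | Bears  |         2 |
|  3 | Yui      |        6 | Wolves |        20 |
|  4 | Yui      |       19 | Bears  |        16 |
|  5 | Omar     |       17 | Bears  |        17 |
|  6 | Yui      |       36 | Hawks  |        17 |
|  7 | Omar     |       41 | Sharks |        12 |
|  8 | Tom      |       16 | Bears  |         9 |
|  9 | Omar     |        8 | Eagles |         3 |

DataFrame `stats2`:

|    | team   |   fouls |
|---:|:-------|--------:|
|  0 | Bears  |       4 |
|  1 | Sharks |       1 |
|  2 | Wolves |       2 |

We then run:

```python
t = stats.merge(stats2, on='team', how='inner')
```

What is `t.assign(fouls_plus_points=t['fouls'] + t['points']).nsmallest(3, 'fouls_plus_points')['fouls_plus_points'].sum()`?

49

merge on 'team' (how='inner') → 7 rows:
  player  points    team  assists  fouls
0   Omar      47   Bears       11      4
1   Omar      20   Bears        2      4
2    Yui       6  Wolves       20      2
3    Yui      19   Bears       16      4
4   Omar      17   Bears       17      4
5   Omar      41  Sharks       12      1
6    Tom      16   Bears        9      4
add column fouls_plus_points = t['fouls'] + t['points']:
  player  points    team  assists  fouls  fouls_plus_points
0   Omar      47   Bears       11      4                 51
1   Omar      20   Bears        2      4                 24
2    Yui       6  Wolves       20      2                  8
3    Yui      19   Bears       16      4                 23
4   Omar      17   Bears       17      4                 21
5   Omar      41  Sharks       12      1                 42
6    Tom      16   Bears        9      4                 20
take 3 rows with smallest fouls_plus_points:
  player  points    team  assists  fouls  fouls_plus_points
2    Yui       6  Wolves       20      2                  8
6    Tom      16   Bears        9      4                 20
4   Omar      17   Bears       17      4                 21
So sum() = 49.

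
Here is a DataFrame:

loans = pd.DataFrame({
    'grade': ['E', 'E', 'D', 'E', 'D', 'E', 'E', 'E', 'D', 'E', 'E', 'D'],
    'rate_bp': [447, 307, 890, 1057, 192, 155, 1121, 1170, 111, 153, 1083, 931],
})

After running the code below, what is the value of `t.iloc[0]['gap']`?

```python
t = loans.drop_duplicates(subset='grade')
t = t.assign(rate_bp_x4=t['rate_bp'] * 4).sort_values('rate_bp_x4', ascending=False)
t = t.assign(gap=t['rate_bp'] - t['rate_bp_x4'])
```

-2670

drop duplicate grade (keep=first):
  grade  rate_bp
0     E      447
2     D      890
add column rate_bp_x4 = t['rate_bp'] * 4:
  grade  rate_bp  rate_bp_x4
0     E      447        1788
2     D      890        3560
sort by rate_bp_x4 descending:
  grade  rate_bp  rate_bp_x4
2     D      890        3560
0     E      447        1788
add column gap = t['rate_bp'] - t['rate_bp_x4']:
  grade  rate_bp  rate_bp_x4   gap
2     D      890        3560 -2670
0     E      447        1788 -1341
Reading off the value at position 0, column 'gap', we get -2670.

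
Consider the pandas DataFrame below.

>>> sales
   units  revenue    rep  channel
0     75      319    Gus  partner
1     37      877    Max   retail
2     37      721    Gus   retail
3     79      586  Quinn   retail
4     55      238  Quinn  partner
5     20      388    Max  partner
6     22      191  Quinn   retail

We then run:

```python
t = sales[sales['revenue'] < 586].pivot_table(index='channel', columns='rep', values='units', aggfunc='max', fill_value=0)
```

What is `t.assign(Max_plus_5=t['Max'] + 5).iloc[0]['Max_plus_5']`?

filter rows where revenue < 586:
   units  revenue    rep  channel
0     75      319    Gus  partner
4     55      238  Quinn  partner
5     20      388    Max  partner
6     22      191  Quinn   retail
pivot: rows=channel, cols=rep, max(units):
rep      Gus  Max  Quinn
channel                 
partner   75   20     55
retail     0    0     22
add column Max_plus_5 = t['Max'] + 5:
rep      Gus  Max  Quinn  Max_plus_5
channel                             
partner   75   20     55          25
retail     0    0     22           5

25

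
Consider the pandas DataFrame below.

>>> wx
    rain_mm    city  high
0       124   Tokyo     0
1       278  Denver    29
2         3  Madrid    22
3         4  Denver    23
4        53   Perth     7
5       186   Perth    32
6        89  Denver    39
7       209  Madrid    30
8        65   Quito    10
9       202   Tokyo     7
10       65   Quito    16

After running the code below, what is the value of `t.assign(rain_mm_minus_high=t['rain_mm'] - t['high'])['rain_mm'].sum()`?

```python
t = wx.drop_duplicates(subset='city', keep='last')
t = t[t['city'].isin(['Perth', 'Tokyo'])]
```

drop duplicate city (keep=last):
    rain_mm    city  high
5       186   Perth    32
6        89  Denver    39
7       209  Madrid    30
9       202   Tokyo     7
10       65   Quito    16
filter rows where city in ['Perth', 'Tokyo']:
   rain_mm   city  high
5      186  Perth    32
9      202  Tokyo     7
add column rain_mm_minus_high = t['rain_mm'] - t['high']:
   rain_mm   city  high  rain_mm_minus_high
5      186  Perth    32                 154
9      202  Tokyo     7                 195

388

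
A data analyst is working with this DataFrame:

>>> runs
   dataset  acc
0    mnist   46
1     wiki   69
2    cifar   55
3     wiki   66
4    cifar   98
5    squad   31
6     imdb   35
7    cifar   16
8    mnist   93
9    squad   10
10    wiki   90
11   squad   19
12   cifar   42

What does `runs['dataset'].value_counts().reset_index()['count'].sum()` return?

value_counts of dataset:
dataset
cifar    4
wiki     3
squad    3
mnist    2
imdb     1
Name: count, dtype: int64
reset_index():
  dataset  count
0   cifar      4
1    wiki      3
2   squad      3
3   mnist      2
4    imdb      1
Finally, sum of column 'count' = 13.

13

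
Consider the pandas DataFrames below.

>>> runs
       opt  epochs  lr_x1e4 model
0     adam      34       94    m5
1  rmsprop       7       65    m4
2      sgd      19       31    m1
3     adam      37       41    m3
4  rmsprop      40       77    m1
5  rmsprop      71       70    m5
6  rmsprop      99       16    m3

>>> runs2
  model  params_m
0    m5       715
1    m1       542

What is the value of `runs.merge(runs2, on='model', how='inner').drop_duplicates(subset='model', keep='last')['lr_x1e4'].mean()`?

73.5

merge on 'model' (how='inner') → 4 rows:
       opt  epochs  lr_x1e4 model  params_m
0     adam      34       94    m5       715
1      sgd      19       31    m1       542
2  rmsprop      40       77    m1       542
3  rmsprop      71       70    m5       715
drop duplicate model (keep=last):
       opt  epochs  lr_x1e4 model  params_m
2  rmsprop      40       77    m1       542
3  rmsprop      71       70    m5       715
Reading off the mean of column 'lr_x1e4', we get 73.5.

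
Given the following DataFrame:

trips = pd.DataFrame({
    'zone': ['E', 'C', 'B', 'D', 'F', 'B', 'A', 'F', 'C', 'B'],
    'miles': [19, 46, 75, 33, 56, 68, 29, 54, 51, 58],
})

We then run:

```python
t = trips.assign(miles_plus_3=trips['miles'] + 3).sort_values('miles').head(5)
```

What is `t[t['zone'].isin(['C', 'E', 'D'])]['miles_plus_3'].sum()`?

add column miles_plus_3 = trips['miles'] + 3:
  zone  miles  miles_plus_3
0    E     19            22
1    C     46            49
2    B     75            78
3    D     33            36
4    F     56            59
5    B     68            71
6    A     29            32
7    F     54            57
8    C     51            54
9    B     58            61
sort by miles:
  zone  miles  miles_plus_3
0    E     19            22
6    A     29            32
3    D     33            36
1    C     46            49
8    C     51            54
7    F     54            57
4    F     56            59
9    B     58            61
5    B     68            71
2    B     75            78
take first 5 rows:
  zone  miles  miles_plus_3
0    E     19            22
6    A     29            32
3    D     33            36
1    C     46            49
8    C     51            54
filter rows where zone in ['C', 'E', 'D']:
  zone  miles  miles_plus_3
0    E     19            22
3    D     33            36
1    C     46            49
8    C     51            54

161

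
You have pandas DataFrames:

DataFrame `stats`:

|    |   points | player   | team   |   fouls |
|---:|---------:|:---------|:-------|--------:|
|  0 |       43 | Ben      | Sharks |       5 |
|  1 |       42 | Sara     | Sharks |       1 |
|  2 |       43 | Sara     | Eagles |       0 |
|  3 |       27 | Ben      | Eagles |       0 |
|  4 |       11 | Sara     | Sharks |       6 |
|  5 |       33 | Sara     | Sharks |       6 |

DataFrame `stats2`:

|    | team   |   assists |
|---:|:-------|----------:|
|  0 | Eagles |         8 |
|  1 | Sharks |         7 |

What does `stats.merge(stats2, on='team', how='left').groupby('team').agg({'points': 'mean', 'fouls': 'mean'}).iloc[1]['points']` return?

merge on 'team' (how='left') → 6 rows:
   points player    team  fouls  assists
0      43    Ben  Sharks      5        7
1      42   Sara  Sharks      1        7
2      43   Sara  Eagles      0        8
3      27    Ben  Eagles      0        8
4      11   Sara  Sharks      6        7
5      33   Sara  Sharks      6        7
group by team: mean(points), mean(fouls):
        points  fouls
team                 
Eagles   35.00    0.0
Sharks   32.25    4.5
Taking the value at position 1, column 'points' gives 32.25.

32.25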